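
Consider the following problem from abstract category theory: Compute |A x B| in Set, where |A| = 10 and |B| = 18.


In Set, the product A x B is the Cartesian product.
By the universal property, |A x B| = |A| * |B|.
|A x B| = 10 * 18 = 180

180


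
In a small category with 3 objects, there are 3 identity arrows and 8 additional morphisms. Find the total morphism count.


Each object has an identity morphism, giving 3 identities.
Adding the 8 non-identity morphisms:
Total = 3 + 8 = 11

11


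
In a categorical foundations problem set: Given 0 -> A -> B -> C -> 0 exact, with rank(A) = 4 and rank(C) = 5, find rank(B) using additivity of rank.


For a short exact sequence 0 -> A -> B -> C -> 0,
rank is additive: rank(B) = rank(A) + rank(C).
rank(B) = 4 + 5 = 9

9


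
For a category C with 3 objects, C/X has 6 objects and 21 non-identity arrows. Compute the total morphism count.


In the slice category C/X, objects are morphisms to X.
Identity morphisms: 6 (one per object of C/X).
Non-identity morphisms: 21.
Total = 6 + 21 = 27

27


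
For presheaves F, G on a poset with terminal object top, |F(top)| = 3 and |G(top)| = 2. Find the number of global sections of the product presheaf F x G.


Global sections of a presheaf on a poset with terminal top satisfy
Gamma(H) ~ H(top). Presheaves admit pointwise products, so
(F x G)(top) = F(top) x G(top) (Cartesian product).
|Gamma(F x G)| = |F(top)| * |G(top)| = 3 * 2 = 6.

6


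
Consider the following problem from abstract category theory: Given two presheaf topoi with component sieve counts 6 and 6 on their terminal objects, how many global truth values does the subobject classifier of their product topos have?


In a product of presheaf topoi E_1 x E_2, the subobject classifier
is Omega = Omega_1 x Omega_2 (componentwise), so
|Omega(top)| = |Omega_1(top_1)| * |Omega_2(top_2)|.
= 6 * 6 = 36.

36


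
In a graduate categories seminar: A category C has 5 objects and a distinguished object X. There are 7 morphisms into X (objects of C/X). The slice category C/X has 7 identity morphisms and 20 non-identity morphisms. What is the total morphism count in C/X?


In the slice category C/X, objects are morphisms to X.
Identity morphisms: 7 (one per object of C/X).
Non-identity morphisms: 20.
Total = 7 + 20 = 27

27


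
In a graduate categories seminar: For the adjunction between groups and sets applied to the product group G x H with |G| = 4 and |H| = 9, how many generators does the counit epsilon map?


The counit epsilon_K: F(U(K)) -> K of the Free-Forgetful adjunction
maps |K| generators of F(U(K)) into K. For K = G x H (the product group),
|G x H| = |G| * |H|.
Total generators mapped = 4 * 9 = 36.

36


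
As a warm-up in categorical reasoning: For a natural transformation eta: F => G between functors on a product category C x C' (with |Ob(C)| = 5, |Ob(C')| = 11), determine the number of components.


A natural transformation eta: F => G assigns one component morphism per
object of the domain category.
The domain is the product category C x C', so
|Ob(C x C')| = |Ob(C)| * |Ob(C')| = 5 * 11 = 55.
Therefore eta has 55 component morphisms.

55


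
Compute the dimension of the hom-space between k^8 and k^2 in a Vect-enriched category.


In Vect-enriched categories, Hom(k^n, k^m) is the space of m x n matrices.
dim(Hom(k^8, k^2)) = 2 * 8 = 16

16


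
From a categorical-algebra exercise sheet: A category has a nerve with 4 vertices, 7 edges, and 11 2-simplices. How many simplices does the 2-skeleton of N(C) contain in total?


The 2-skeleton of the nerve N(C) consists of simplices in dimensions 0, 1, 2:
  |N(C)_0| = 4 (objects)
  |N(C)_1| = 7 (morphisms)
  |N(C)_2| = 11 (composable pairs)
Total = 4 + 7 + 11 = 22

22


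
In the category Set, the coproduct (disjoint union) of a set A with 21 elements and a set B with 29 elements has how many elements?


In Set, the coproduct A + B is the disjoint union.
|A + B| = |A| + |B| = 21 + 29 = 50

50


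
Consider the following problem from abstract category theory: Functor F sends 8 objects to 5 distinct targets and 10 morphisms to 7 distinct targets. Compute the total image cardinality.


The image of F consists of distinct objects and distinct morphisms.
|Im(F)| on objects = 5
|Im(F)| on morphisms = 7
Total image cardinality = 5 + 7 = 12

12


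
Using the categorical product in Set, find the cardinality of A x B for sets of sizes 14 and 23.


In Set, the product A x B is the Cartesian product.
By the universal property, |A x B| = |A| * |B|.
|A x B| = 14 * 23 = 322

322


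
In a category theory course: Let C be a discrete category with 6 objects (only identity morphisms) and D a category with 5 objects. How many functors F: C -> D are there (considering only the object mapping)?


A functor from a discrete category C to D is determined by
where each object maps. Each of the 6 objects of C can map
to any of the 5 objects of D independently.
Number of functors = 5^6 = 15625

15625


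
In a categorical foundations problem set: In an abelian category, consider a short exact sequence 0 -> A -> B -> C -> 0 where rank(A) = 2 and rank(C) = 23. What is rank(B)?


For a short exact sequence 0 -> A -> B -> C -> 0,
rank is additive: rank(B) = rank(A) + rank(C).
rank(B) = 2 + 23 = 25

25


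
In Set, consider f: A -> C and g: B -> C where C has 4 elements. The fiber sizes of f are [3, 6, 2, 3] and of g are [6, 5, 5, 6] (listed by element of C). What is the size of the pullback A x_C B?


The pullback A x_C B consists of pairs (a, b) with f(a) = g(b).
For each element c in C, the fiber product has |f^-1(c)| * |g^-1(c)| elements.
Summing over C: 3 * 6 + 6 * 5 + 2 * 5 + 3 * 6
= 18 + 30 + 10 + 18 = 76

76


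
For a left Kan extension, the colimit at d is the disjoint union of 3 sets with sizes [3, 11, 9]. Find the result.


Pointwise, the left Kan extension (Lan_F H)(d) is the colimit, indexed
by the comma category (F downarrow d), of H composed with the
projection (F downarrow d) -> C. Here that colimit is given
as a coproduct (disjoint union) of sets, so its cardinality is the
sum of the sizes of the summands.
Coproduct of sets with sizes: 3 + 11 + 9
= 23

23


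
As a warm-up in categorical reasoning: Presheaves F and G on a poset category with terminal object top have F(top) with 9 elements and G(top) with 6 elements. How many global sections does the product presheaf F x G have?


Global sections of a presheaf on a poset with terminal top satisfy
Gamma(H) ~ H(top). Presheaves admit pointwise products, so
(F x G)(top) = F(top) x G(top) (Cartesian product).
|Gamma(F x G)| = |F(top)| * |G(top)| = 9 * 6 = 54.

54


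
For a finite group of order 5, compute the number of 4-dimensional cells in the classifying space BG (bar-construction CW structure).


In the bar-construction CW model of BG, the n-cells are indexed by
n-tuples [g_1|...|g_n] of non-identity elements of G (degenerate
simplices with some g_i = e do not contribute cells), so there are
(|G| - 1)^n n-cells.
For dim = 4 with |G| = 5:
cells = (5 - 1)^4 = 4^4 = 256

256


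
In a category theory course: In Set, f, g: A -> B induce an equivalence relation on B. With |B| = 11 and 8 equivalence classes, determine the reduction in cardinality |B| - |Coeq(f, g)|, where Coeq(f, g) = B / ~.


The coequalizer Coeq(f, g) = B / ~ has one element per equivalence class.
|B| = 11, |Coeq(f, g)| = 8.
|B| - |Coeq(f, g)| = 11 - 8 = 3.

3


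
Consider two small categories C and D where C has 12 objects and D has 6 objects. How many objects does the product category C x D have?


The product category C x D has objects that are pairs (c, d).
Number of pairs = |Ob(C)| * |Ob(D)| = 12 * 6 = 72

72


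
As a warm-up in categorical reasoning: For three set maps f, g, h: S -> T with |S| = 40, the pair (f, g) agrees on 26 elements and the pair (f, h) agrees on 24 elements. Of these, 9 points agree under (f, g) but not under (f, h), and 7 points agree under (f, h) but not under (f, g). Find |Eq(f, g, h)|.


Eq(f, g, h) is the triple-agreement set: points in S where all three
maps take the same value. Using inclusion-exclusion on the pairwise data:
Pair (f, g) agrees on 26 points; pair (f, h) on 24 points.
Points agreeing under (f, g) but not (f, h) = 9; under (f, h) but not (f, g) = 7.
Triple-agreement = agreement-in-(f, g) minus points that agree under (f, g) but not (f, h):
|Eq(f, g, h)| = 26 - 9 = 17
(cross-check via (f, h): 24 - 7 = 17.)

17


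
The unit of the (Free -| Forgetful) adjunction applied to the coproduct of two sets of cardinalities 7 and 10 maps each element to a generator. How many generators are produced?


The unit eta_X: X -> U(F(X)) of the Free-Forgetful adjunction
maps each element of X to a generator of F(X). For X = S + T (disjoint
union in Set), |S + T| = |S| + |T|.
Total mappings = 7 + 10 = 17.

17


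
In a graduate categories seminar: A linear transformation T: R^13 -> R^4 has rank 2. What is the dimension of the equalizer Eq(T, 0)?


The equalizer of f and the zero map is ker(f).
By the rank-nullity theorem: dim(ker(f)) = dim(domain) - rank(f).
dim(ker(f)) = 13 - 2 = 11

11


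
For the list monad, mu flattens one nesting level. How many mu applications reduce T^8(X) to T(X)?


Each application of mu: T^2 -> T removes one layer of nesting.
Starting at depth 8 (i.e., T^8(X)), we need to reach T(X).
Number of mu applications = 8 - 1 = 7

7


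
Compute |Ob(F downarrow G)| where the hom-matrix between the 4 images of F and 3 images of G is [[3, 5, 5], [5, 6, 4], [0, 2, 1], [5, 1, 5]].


Objects of (F downarrow G) are triples (a, b, h: F(a)->G(b)).
The count equals the sum of all entries in the hom-matrix.
sum(row 0) = 13
sum(row 1) = 15
sum(row 2) = 3
sum(row 3) = 11
Grand total = 42

42


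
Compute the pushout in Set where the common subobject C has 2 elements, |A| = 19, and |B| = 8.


The pushout A +_C B identifies the images of C in A and B.
|A +_C B| = |A| + |B| - |C| (for injections).
= 19 + 8 - 2 = 25

25


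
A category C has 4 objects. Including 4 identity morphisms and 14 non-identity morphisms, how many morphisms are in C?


Each object has an identity morphism, giving 4 identities.
Adding the 14 non-identity morphisms:
Total = 4 + 14 = 18

18


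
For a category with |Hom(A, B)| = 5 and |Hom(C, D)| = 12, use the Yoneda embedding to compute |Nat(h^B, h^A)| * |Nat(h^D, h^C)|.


By the Yoneda lemma, Nat(h^B, h^A) is isomorphic to Hom(A, B),
so |Nat(h^B, h^A)| = |Hom(A, B)| and |Nat(h^D, h^C)| = |Hom(C, D)|.
|Hom(A, B)| = 5, |Hom(C, D)| = 12.
|Nat(h^B, h^A) x Nat(h^D, h^C)| = 5 * 12 = 60

60


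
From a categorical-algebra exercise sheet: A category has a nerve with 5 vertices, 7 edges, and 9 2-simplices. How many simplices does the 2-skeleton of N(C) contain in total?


The 2-skeleton of the nerve N(C) consists of simplices in dimensions 0, 1, 2:
  |N(C)_0| = 5 (objects)
  |N(C)_1| = 7 (morphisms)
  |N(C)_2| = 9 (composable pairs)
Total = 5 + 7 + 9 = 21

21


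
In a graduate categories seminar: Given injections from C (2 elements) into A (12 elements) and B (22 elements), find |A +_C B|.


The pushout A +_C B identifies the images of C in A and B.
|A +_C B| = |A| + |B| - |C| (for injections).
= 12 + 22 - 2 = 32

32


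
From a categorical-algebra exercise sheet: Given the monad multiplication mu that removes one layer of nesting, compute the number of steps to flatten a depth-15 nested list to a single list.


Each application of mu: T^2 -> T removes one layer of nesting.
Starting at depth 15 (i.e., T^15(X)), we need to reach T(X).
Number of mu applications = 15 - 1 = 14

14


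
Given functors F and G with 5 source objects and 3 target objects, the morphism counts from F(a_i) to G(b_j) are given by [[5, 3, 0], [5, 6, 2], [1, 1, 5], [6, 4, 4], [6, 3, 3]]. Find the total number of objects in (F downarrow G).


Objects of (F downarrow G) are triples (a, b, h: F(a)->G(b)).
The count equals the sum of all entries in the hom-matrix.
sum(row 0) = 8
sum(row 1) = 13
sum(row 2) = 7
sum(row 3) = 14
sum(row 4) = 12
Grand total = 54

54


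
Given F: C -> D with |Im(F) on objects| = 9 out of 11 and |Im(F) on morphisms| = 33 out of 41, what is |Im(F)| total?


The image of F consists of distinct objects and distinct morphisms.
|Im(F)| on objects = 9
|Im(F)| on morphisms = 33
Total image cardinality = 9 + 33 = 42

42


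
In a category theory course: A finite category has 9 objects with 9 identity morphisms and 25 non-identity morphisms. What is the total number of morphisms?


Each object has an identity morphism, giving 9 identities.
Adding the 25 non-identity morphisms:
Total = 9 + 25 = 34

34


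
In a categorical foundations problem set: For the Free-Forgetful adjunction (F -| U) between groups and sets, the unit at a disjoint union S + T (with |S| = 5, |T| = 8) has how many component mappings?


The unit eta_X: X -> U(F(X)) of the Free-Forgetful adjunction
maps each element of X to a generator of F(X). For X = S + T (disjoint
union in Set), |S + T| = |S| + |T|.
Total mappings = 5 + 8 = 13.

13


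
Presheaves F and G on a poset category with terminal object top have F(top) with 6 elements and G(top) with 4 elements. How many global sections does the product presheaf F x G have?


Global sections of a presheaf on a poset with terminal top satisfy
Gamma(H) ~ H(top). Presheaves admit pointwise products, so
(F x G)(top) = F(top) x G(top) (Cartesian product).
|Gamma(F x G)| = |F(top)| * |G(top)| = 6 * 4 = 24.

24


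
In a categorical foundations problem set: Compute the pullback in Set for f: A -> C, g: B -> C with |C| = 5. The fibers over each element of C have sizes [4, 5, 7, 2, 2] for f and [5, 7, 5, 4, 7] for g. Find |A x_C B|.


The pullback A x_C B consists of pairs (a, b) with f(a) = g(b).
For each element c in C, the fiber product has |f^-1(c)| * |g^-1(c)| elements.
Summing over C: 4 * 5 + 5 * 7 + 7 * 5 + 2 * 4 + 2 * 7
= 20 + 35 + 35 + 8 + 14 = 112

112


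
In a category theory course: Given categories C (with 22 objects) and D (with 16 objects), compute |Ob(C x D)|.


The product category C x D has objects that are pairs (c, d).
Number of pairs = |Ob(C)| * |Ob(D)| = 22 * 16 = 352

352


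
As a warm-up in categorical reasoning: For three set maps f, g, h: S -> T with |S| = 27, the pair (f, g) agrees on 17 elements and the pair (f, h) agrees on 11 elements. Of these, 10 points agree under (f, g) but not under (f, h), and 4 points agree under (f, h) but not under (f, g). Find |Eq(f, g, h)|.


Eq(f, g, h) is the triple-agreement set: points in S where all three
maps take the same value. Using inclusion-exclusion on the pairwise data:
Pair (f, g) agrees on 17 points; pair (f, h) on 11 points.
Points agreeing under (f, g) but not (f, h) = 10; under (f, h) but not (f, g) = 4.
Triple-agreement = agreement-in-(f, g) minus points that agree under (f, g) but not (f, h):
|Eq(f, g, h)| = 17 - 10 = 7
(cross-check via (f, h): 11 - 4 = 7.)

7


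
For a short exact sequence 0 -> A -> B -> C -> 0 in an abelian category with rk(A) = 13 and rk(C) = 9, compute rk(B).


For a short exact sequence 0 -> A -> B -> C -> 0,
rank is additive: rank(B) = rank(A) + rank(C).
rank(B) = 13 + 9 = 22

22


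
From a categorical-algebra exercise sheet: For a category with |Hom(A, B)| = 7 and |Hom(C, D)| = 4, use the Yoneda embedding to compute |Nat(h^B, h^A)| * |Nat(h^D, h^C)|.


By the Yoneda lemma, Nat(h^B, h^A) is isomorphic to Hom(A, B),
so |Nat(h^B, h^A)| = |Hom(A, B)| and |Nat(h^D, h^C)| = |Hom(C, D)|.
|Hom(A, B)| = 7, |Hom(C, D)| = 4.
|Nat(h^B, h^A) x Nat(h^D, h^C)| = 7 * 4 = 28

28


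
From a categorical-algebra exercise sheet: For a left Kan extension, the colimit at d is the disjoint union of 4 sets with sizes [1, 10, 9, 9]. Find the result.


Pointwise, the left Kan extension (Lan_F H)(d) is the colimit, indexed
by the comma category (F downarrow d), of H composed with the
projection (F downarrow d) -> C. Here that colimit is given
as a coproduct (disjoint union) of sets, so its cardinality is the
sum of the sizes of the summands.
Coproduct of sets with sizes: 1 + 10 + 9 + 9
= 29

29


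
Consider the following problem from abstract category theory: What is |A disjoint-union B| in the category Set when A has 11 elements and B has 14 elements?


In Set, the coproduct A + B is the disjoint union.
|A + B| = |A| + |B| = 11 + 14 = 25

25


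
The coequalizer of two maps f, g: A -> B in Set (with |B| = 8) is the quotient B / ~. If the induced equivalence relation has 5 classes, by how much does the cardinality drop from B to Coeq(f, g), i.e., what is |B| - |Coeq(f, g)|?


The coequalizer Coeq(f, g) = B / ~ has one element per equivalence class.
|B| = 8, |Coeq(f, g)| = 5.
|B| - |Coeq(f, g)| = 8 - 5 = 3.

3


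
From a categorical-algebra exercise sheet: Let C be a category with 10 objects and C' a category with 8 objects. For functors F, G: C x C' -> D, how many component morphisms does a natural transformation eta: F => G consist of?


A natural transformation eta: F => G assigns one component morphism per
object of the domain category.
The domain is the product category C x C', so
|Ob(C x C')| = |Ob(C)| * |Ob(C')| = 10 * 8 = 80.
Therefore eta has 80 component morphisms.

80


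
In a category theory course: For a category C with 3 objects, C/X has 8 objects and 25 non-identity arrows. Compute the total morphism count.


In the slice category C/X, objects are morphisms to X.
Identity morphisms: 8 (one per object of C/X).
Non-identity morphisms: 25.
Total = 8 + 25 = 33

33


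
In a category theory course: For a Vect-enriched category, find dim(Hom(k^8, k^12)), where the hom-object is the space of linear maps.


In Vect-enriched categories, Hom(k^n, k^m) is the space of m x n matrices.
dim(Hom(k^8, k^12)) = 12 * 8 = 96

96


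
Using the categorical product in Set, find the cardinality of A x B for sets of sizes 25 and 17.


In Set, the product A x B is the Cartesian product.
By the universal property, |A x B| = |A| * |B|.
|A x B| = 25 * 17 = 425

425


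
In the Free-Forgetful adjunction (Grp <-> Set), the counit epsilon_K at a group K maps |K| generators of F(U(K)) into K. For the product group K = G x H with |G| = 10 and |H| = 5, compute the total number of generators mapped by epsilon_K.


The counit epsilon_K: F(U(K)) -> K of the Free-Forgetful adjunction
maps |K| generators of F(U(K)) into K. For K = G x H (the product group),
|G x H| = |G| * |H|.
Total generators mapped = 10 * 5 = 50.

50


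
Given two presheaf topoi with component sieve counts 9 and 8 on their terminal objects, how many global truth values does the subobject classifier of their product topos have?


In a product of presheaf topoi E_1 x E_2, the subobject classifier
is Omega = Omega_1 x Omega_2 (componentwise), so
|Omega(top)| = |Omega_1(top_1)| * |Omega_2(top_2)|.
= 9 * 8 = 72.

72


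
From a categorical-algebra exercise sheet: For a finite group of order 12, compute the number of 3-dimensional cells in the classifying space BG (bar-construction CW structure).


In the bar-construction CW model of BG, the n-cells are indexed by
n-tuples [g_1|...|g_n] of non-identity elements of G (degenerate
simplices with some g_i = e do not contribute cells), so there are
(|G| - 1)^n n-cells.
For dim = 3 with |G| = 12:
cells = (12 - 1)^3 = 11^3 = 1331

1331


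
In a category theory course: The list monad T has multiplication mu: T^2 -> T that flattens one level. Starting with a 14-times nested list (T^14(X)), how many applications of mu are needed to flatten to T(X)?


Each application of mu: T^2 -> T removes one layer of nesting.
Starting at depth 14 (i.e., T^14(X)), we need to reach T(X).
Number of mu applications = 14 - 1 = 13

13


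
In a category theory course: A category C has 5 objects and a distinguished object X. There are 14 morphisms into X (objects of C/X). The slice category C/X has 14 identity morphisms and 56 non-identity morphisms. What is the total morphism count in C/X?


In the slice category C/X, objects are morphisms to X.
Identity morphisms: 14 (one per object of C/X).
Non-identity morphisms: 56.
Total = 14 + 56 = 70

70


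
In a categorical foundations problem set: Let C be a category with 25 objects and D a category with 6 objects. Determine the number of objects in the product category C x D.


The product category C x D has objects that are pairs (c, d).
Number of pairs = |Ob(C)| * |Ob(D)| = 25 * 6 = 150

150


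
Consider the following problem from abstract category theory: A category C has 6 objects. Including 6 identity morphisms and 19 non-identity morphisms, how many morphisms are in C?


Each object has an identity morphism, giving 6 identities.
Adding the 19 non-identity morphisms:
Total = 6 + 19 = 25

25


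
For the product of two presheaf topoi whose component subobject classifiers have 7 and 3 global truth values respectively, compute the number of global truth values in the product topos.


In a product of presheaf topoi E_1 x E_2, the subobject classifier
is Omega = Omega_1 x Omega_2 (componentwise), so
|Omega(top)| = |Omega_1(top_1)| * |Omega_2(top_2)|.
= 7 * 3 = 21.

21


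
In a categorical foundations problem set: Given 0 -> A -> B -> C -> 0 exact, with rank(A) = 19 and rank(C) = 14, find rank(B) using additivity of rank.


For a short exact sequence 0 -> A -> B -> C -> 0,
rank is additive: rank(B) = rank(A) + rank(C).
rank(B) = 19 + 14 = 33

33


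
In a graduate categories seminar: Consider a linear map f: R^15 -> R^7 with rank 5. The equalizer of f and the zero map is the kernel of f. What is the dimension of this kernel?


The equalizer of f and the zero map is ker(f).
By the rank-nullity theorem: dim(ker(f)) = dim(domain) - rank(f).
dim(ker(f)) = 15 - 5 = 10

10


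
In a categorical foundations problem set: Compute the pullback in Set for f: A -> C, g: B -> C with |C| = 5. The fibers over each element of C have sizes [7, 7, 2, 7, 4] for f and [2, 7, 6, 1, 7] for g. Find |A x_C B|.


The pullback A x_C B consists of pairs (a, b) with f(a) = g(b).
For each element c in C, the fiber product has |f^-1(c)| * |g^-1(c)| elements.
Summing over C: 7 * 2 + 7 * 7 + 2 * 6 + 7 * 1 + 4 * 7
= 14 + 49 + 12 + 7 + 28 = 110

110


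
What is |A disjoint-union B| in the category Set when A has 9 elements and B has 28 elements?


In Set, the coproduct A + B is the disjoint union.
|A + B| = |A| + |B| = 9 + 28 = 37

37


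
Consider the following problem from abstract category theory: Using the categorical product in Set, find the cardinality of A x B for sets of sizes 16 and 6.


In Set, the product A x B is the Cartesian product.
By the universal property, |A x B| = |A| * |B|.
|A x B| = 16 * 6 = 96

96


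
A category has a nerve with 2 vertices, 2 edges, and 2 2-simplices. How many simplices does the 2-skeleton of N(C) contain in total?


The 2-skeleton of the nerve N(C) consists of simplices in dimensions 0, 1, 2:
  |N(C)_0| = 2 (objects)
  |N(C)_1| = 2 (morphisms)
  |N(C)_2| = 2 (composable pairs)
Total = 2 + 2 + 2 = 6

6


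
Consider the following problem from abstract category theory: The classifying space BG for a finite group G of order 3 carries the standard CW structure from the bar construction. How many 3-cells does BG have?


In the bar-construction CW model of BG, the n-cells are indexed by
n-tuples [g_1|...|g_n] of non-identity elements of G (degenerate
simplices with some g_i = e do not contribute cells), so there are
(|G| - 1)^n n-cells.
For dim = 3 with |G| = 3:
cells = (3 - 1)^3 = 2^3 = 8

8


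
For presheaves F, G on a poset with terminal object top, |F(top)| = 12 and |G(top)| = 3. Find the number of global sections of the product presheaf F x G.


Global sections of a presheaf on a poset with terminal top satisfy
Gamma(H) ~ H(top). Presheaves admit pointwise products, so
(F x G)(top) = F(top) x G(top) (Cartesian product).
|Gamma(F x G)| = |F(top)| * |G(top)| = 12 * 3 = 36.

36


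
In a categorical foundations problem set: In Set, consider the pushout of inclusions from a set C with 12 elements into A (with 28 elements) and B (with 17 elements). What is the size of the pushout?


The pushout A +_C B identifies the images of C in A and B.
|A +_C B| = |A| + |B| - |C| (for injections).
= 28 + 17 - 12 = 33

33


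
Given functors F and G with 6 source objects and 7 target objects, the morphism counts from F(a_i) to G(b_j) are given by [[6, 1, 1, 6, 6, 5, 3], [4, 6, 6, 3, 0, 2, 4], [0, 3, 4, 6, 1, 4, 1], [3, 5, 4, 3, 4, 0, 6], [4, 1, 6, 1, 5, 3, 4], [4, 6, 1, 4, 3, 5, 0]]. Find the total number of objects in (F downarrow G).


Objects of (F downarrow G) are triples (a, b, h: F(a)->G(b)).
The count equals the sum of all entries in the hom-matrix.
sum(row 0) = 28
sum(row 1) = 25
sum(row 2) = 19
sum(row 3) = 25
sum(row 4) = 24
sum(row 5) = 23
Grand total = 144

144


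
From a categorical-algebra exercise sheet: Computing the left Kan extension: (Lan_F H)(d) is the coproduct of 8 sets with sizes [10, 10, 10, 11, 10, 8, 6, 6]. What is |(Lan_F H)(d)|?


Pointwise, the left Kan extension (Lan_F H)(d) is the colimit, indexed
by the comma category (F downarrow d), of H composed with the
projection (F downarrow d) -> C. Here that colimit is given
as a coproduct (disjoint union) of sets, so its cardinality is the
sum of the sizes of the summands.
Coproduct of sets with sizes: 10 + 10 + 10 + 11 + 10 + 8 + 6 + 6
= 71

71


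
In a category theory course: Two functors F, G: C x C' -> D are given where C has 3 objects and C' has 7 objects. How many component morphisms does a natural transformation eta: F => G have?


A natural transformation eta: F => G assigns one component morphism per
object of the domain category.
The domain is the product category C x C', so
|Ob(C x C')| = |Ob(C)| * |Ob(C')| = 3 * 7 = 21.
Therefore eta has 21 component morphisms.

21


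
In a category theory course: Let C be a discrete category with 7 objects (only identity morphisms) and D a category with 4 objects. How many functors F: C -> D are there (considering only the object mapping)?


A functor from a discrete category C to D is determined by
where each object maps. Each of the 7 objects of C can map
to any of the 4 objects of D independently.
Number of functors = 4^7 = 16384

16384


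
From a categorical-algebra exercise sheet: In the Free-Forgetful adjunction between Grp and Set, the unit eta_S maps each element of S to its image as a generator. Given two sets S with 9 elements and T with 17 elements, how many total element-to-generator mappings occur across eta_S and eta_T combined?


The unit eta_X: X -> U(F(X)) of the Free-Forgetful adjunction
maps each element of X to a generator of F(X). For X = S + T (disjoint
union in Set), |S + T| = |S| + |T|.
Total mappings = 9 + 17 = 26.

26


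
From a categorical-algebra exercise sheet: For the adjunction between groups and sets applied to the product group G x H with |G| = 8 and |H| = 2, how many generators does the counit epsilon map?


The counit epsilon_K: F(U(K)) -> K of the Free-Forgetful adjunction
maps |K| generators of F(U(K)) into K. For K = G x H (the product group),
|G x H| = |G| * |H|.
Total generators mapped = 8 * 2 = 16.

16


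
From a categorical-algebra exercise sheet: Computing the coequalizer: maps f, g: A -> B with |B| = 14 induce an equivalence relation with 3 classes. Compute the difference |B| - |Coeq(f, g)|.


The coequalizer Coeq(f, g) = B / ~ has one element per equivalence class.
|B| = 14, |Coeq(f, g)| = 3.
|B| - |Coeq(f, g)| = 14 - 3 = 11.

11


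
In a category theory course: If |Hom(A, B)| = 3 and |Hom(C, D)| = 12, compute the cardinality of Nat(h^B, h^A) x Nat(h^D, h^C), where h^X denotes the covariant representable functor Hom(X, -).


By the Yoneda lemma, Nat(h^B, h^A) is isomorphic to Hom(A, B),
so |Nat(h^B, h^A)| = |Hom(A, B)| and |Nat(h^D, h^C)| = |Hom(C, D)|.
|Hom(A, B)| = 3, |Hom(C, D)| = 12.
|Nat(h^B, h^A) x Nat(h^D, h^C)| = 3 * 12 = 36

36


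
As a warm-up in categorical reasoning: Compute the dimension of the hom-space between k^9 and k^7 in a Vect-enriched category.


In Vect-enriched categories, Hom(k^n, k^m) is the space of m x n matrices.
dim(Hom(k^9, k^7)) = 7 * 9 = 63

63


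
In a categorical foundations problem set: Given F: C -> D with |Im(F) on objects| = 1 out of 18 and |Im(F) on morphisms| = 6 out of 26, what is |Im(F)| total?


The image of F consists of distinct objects and distinct morphisms.
|Im(F)| on objects = 1
|Im(F)| on morphisms = 6
Total image cardinality = 1 + 6 = 7

7


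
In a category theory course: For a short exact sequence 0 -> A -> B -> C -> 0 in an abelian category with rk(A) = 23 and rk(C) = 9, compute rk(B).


For a short exact sequence 0 -> A -> B -> C -> 0,
rank is additive: rank(B) = rank(A) + rank(C).
rank(B) = 23 + 9 = 32

32


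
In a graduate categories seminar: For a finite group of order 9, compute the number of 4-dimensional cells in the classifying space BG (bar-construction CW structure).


In the bar-construction CW model of BG, the n-cells are indexed by
n-tuples [g_1|...|g_n] of non-identity elements of G (degenerate
simplices with some g_i = e do not contribute cells), so there are
(|G| - 1)^n n-cells.
For dim = 4 with |G| = 9:
cells = (9 - 1)^4 = 8^4 = 4096

4096


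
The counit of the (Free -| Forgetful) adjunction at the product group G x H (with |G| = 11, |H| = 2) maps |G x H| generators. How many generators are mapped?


The counit epsilon_K: F(U(K)) -> K of the Free-Forgetful adjunction
maps |K| generators of F(U(K)) into K. For K = G x H (the product group),
|G x H| = |G| * |H|.
Total generators mapped = 11 * 2 = 22.

22


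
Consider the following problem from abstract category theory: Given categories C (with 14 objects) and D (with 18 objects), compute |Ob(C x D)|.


The product category C x D has objects that are pairs (c, d).
Number of pairs = |Ob(C)| * |Ob(D)| = 14 * 18 = 252

252


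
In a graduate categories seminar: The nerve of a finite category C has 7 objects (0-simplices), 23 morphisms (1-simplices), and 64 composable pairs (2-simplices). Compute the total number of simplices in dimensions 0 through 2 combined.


The 2-skeleton of the nerve N(C) consists of simplices in dimensions 0, 1, 2:
  |N(C)_0| = 7 (objects)
  |N(C)_1| = 23 (morphisms)
  |N(C)_2| = 64 (composable pairs)
Total = 7 + 23 + 64 = 94

94


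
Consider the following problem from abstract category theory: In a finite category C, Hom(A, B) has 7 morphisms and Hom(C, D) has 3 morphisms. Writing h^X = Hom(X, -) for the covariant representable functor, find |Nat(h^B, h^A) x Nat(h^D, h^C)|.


By the Yoneda lemma, Nat(h^B, h^A) is isomorphic to Hom(A, B),
so |Nat(h^B, h^A)| = |Hom(A, B)| and |Nat(h^D, h^C)| = |Hom(C, D)|.
|Hom(A, B)| = 7, |Hom(C, D)| = 3.
|Nat(h^B, h^A) x Nat(h^D, h^C)| = 7 * 3 = 21

21


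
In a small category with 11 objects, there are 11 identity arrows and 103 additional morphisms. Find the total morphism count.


Each object has an identity morphism, giving 11 identities.
Adding the 103 non-identity morphisms:
Total = 11 + 103 = 114

114


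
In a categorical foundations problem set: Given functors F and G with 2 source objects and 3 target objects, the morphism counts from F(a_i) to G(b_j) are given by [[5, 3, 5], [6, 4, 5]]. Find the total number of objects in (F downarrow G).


Objects of (F downarrow G) are triples (a, b, h: F(a)->G(b)).
The count equals the sum of all entries in the hom-matrix.
sum(row 0) = 13
sum(row 1) = 15
Grand total = 28

28


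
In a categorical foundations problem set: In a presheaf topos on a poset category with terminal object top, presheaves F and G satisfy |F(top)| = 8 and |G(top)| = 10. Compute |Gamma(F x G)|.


Global sections of a presheaf on a poset with terminal top satisfy
Gamma(H) ~ H(top). Presheaves admit pointwise products, so
(F x G)(top) = F(top) x G(top) (Cartesian product).
|Gamma(F x G)| = |F(top)| * |G(top)| = 8 * 10 = 80.

80


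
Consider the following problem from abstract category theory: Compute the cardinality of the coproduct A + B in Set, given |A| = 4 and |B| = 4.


In Set, the coproduct A + B is the disjoint union.
|A + B| = |A| + |B| = 4 + 4 = 8

8


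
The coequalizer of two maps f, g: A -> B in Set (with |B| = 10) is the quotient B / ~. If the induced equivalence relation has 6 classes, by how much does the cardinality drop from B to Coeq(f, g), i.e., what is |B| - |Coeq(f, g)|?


The coequalizer Coeq(f, g) = B / ~ has one element per equivalence class.
|B| = 10, |Coeq(f, g)| = 6.
|B| - |Coeq(f, g)| = 10 - 6 = 4.

4


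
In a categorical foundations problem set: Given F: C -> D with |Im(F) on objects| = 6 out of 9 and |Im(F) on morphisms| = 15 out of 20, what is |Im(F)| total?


The image of F consists of distinct objects and distinct morphisms.
|Im(F)| on objects = 6
|Im(F)| on morphisms = 15
Total image cardinality = 6 + 15 = 21

21


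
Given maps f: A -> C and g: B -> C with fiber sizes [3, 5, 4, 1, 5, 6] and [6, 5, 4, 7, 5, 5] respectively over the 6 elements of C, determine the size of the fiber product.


The pullback A x_C B consists of pairs (a, b) with f(a) = g(b).
For each element c in C, the fiber product has |f^-1(c)| * |g^-1(c)| elements.
Summing over C: 3 * 6 + 5 * 5 + 4 * 4 + 1 * 7 + 5 * 5 + 6 * 5
= 18 + 25 + 16 + 7 + 25 + 30 = 121

121


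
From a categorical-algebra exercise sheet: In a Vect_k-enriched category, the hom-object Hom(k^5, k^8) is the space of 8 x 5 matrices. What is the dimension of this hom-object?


In Vect-enriched categories, Hom(k^n, k^m) is the space of m x n matrices.
dim(Hom(k^5, k^8)) = 8 * 5 = 40

40


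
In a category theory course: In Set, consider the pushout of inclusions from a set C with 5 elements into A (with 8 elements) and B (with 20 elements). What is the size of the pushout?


The pushout A +_C B identifies the images of C in A and B.
|A +_C B| = |A| + |B| - |C| (for injections).
= 8 + 20 - 5 = 23

23


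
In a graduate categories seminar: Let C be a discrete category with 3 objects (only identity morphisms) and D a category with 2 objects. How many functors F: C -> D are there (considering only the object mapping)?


A functor from a discrete category C to D is determined by
where each object maps. Each of the 3 objects of C can map
to any of the 2 objects of D independently.
Number of functors = 2^3 = 8

8


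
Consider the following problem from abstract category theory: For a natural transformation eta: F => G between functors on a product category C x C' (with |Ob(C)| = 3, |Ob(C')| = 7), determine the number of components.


A natural transformation eta: F => G assigns one component morphism per
object of the domain category.
The domain is the product category C x C', so
|Ob(C x C')| = |Ob(C)| * |Ob(C')| = 3 * 7 = 21.
Therefore eta has 21 component morphisms.

21


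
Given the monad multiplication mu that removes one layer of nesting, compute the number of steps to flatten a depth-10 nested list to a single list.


Each application of mu: T^2 -> T removes one layer of nesting.
Starting at depth 10 (i.e., T^10(X)), we need to reach T(X).
Number of mu applications = 10 - 1 = 9

9


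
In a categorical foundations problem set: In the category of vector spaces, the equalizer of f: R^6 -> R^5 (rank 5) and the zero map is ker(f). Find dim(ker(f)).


The equalizer of f and the zero map is ker(f).
By the rank-nullity theorem: dim(ker(f)) = dim(domain) - rank(f).
dim(ker(f)) = 6 - 5 = 1

1


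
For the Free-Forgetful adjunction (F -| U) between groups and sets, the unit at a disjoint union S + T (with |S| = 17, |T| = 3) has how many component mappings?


The unit eta_X: X -> U(F(X)) of the Free-Forgetful adjunction
maps each element of X to a generator of F(X). For X = S + T (disjoint
union in Set), |S + T| = |S| + |T|.
Total mappings = 17 + 3 = 20.

20


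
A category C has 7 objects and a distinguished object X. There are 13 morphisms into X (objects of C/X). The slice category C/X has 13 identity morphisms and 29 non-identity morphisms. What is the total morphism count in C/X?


In the slice category C/X, objects are morphisms to X.
Identity morphisms: 13 (one per object of C/X).
Non-identity morphisms: 29.
Total = 13 + 29 = 42

42


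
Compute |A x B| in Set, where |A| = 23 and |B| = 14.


In Set, the product A x B is the Cartesian product.
By the universal property, |A x B| = |A| * |B|.
|A x B| = 23 * 14 = 322

322


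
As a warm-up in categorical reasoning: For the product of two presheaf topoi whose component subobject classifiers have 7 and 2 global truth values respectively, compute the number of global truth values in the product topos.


In a product of presheaf topoi E_1 x E_2, the subobject classifier
is Omega = Omega_1 x Omega_2 (componentwise), so
|Omega(top)| = |Omega_1(top_1)| * |Omega_2(top_2)|.
= 7 * 2 = 14.

14


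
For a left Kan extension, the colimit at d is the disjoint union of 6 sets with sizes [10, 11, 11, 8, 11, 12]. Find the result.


Pointwise, the left Kan extension (Lan_F H)(d) is the colimit, indexed
by the comma category (F downarrow d), of H composed with the
projection (F downarrow d) -> C. Here that colimit is given
as a coproduct (disjoint union) of sets, so its cardinality is the
sum of the sizes of the summands.
Coproduct of sets with sizes: 10 + 11 + 11 + 8 + 11 + 12
= 63

63


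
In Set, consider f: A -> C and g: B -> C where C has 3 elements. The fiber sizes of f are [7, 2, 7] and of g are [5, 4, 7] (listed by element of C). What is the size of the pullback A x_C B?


The pullback A x_C B consists of pairs (a, b) with f(a) = g(b).
For each element c in C, the fiber product has |f^-1(c)| * |g^-1(c)| elements.
Summing over C: 7 * 5 + 2 * 4 + 7 * 7
= 35 + 8 + 49 = 92

92


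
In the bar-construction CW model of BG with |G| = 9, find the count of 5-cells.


In the bar-construction CW model of BG, the n-cells are indexed by
n-tuples [g_1|...|g_n] of non-identity elements of G (degenerate
simplices with some g_i = e do not contribute cells), so there are
(|G| - 1)^n n-cells.
For dim = 5 with |G| = 9:
cells = (9 - 1)^5 = 8^5 = 32768

32768


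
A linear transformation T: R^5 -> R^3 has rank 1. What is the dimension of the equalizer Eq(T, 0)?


The equalizer of f and the zero map is ker(f).
By the rank-nullity theorem: dim(ker(f)) = dim(domain) - rank(f).
dim(ker(f)) = 5 - 1 = 4

4


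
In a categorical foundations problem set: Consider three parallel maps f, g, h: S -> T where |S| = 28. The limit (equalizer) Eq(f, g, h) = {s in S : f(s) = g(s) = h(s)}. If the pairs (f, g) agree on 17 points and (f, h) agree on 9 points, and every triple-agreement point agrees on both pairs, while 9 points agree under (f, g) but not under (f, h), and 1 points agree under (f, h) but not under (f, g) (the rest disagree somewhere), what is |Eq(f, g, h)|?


Eq(f, g, h) is the triple-agreement set: points in S where all three
maps take the same value. Using inclusion-exclusion on the pairwise data:
Pair (f, g) agrees on 17 points; pair (f, h) on 9 points.
Points agreeing under (f, g) but not (f, h) = 9; under (f, h) but not (f, g) = 1.
Triple-agreement = agreement-in-(f, g) minus points that agree under (f, g) but not (f, h):
|Eq(f, g, h)| = 17 - 9 = 8
(cross-check via (f, h): 9 - 1 = 8.)

8


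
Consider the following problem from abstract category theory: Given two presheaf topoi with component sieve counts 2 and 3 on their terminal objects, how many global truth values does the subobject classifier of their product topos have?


In a product of presheaf topoi E_1 x E_2, the subobject classifier
is Omega = Omega_1 x Omega_2 (componentwise), so
|Omega(top)| = |Omega_1(top_1)| * |Omega_2(top_2)|.
= 2 * 3 = 6.

6


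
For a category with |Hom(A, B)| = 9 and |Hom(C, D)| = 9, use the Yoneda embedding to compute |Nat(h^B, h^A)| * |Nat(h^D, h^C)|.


By the Yoneda lemma, Nat(h^B, h^A) is isomorphic to Hom(A, B),
so |Nat(h^B, h^A)| = |Hom(A, B)| and |Nat(h^D, h^C)| = |Hom(C, D)|.
|Hom(A, B)| = 9, |Hom(C, D)| = 9.
|Nat(h^B, h^A) x Nat(h^D, h^C)| = 9 * 9 = 81

81
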